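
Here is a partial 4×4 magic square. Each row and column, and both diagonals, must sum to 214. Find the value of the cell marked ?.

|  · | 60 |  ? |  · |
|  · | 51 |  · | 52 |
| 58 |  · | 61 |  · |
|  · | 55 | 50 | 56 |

49

Row 4: 55 + 50 + 56 + ? = 214, so (4,1) = 53.
The remaining cell in column 2 is (3,2) = 214 − 166 = 48.
Main diagonal: 51 + 61 + 56 + ? = 214, so (1,1) = 46.
From row 3, 214 − (58 + 48 + 61) gives (3,4) = 47.
Column 1: 46 + 58 + 53 + ? = 214, so (2,1) = 57.
Column 4: 52 + 47 + 56 + ? = 214, so (1,4) = 59.
The remaining cell in anti-diagonal is (2,3) = 214 − 160 = 54.
From row 1, 214 − (46 + 60 + 59) gives (1,3) = 49.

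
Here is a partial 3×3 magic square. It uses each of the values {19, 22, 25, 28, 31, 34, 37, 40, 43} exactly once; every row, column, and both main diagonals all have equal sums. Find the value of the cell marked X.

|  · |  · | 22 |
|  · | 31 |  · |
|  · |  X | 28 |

The 9 entries sum to 279, so each line sums to 279/3 = 93.
The remaining cell in column 3 is (2,3) = 93 − 50 = 43.
Main diagonal: 31 + 28 + ? = 93, so (1,1) = 34.
Anti-diagonal: 22 + 31 + ? = 93, so (3,1) = 40.
From row 1, 93 − (34 + 22) gives (1,2) = 37.
Row 2: 31 + 43 + ? = 93, so (2,1) = 19.
Row 3 needs 93; the known cells sum to 68, so (3,2) = 25.

25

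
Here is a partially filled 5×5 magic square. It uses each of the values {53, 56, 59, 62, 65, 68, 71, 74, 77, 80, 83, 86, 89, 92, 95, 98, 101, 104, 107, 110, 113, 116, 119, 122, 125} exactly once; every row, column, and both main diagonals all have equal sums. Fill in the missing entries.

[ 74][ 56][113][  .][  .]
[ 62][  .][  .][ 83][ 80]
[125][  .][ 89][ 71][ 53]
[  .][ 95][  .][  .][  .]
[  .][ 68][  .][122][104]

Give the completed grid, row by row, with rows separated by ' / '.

The 25 entries sum to 2225, so each line sums to 2225/5 = 445.
From row 3, 445 − (125 + 89 + 71 + 53) gives (3,2) = 107.
Using column 2: 56 + 107 + 95 + 68 + ? → (2,2) = 445 − 326 = 119.
Main diagonal must total 445; the given cells sum to 386, so (4,4) = 59.
Row 2 needs 445; the known cells sum to 344, so (2,3) = 101.
Using column 4: 83 + 71 + 59 + 122 + ? → (1,4) = 445 − 335 = 110.
Row 1 needs 445; the known cells sum to 353, so (1,5) = 92.
Using column 5: 92 + 80 + 53 + 104 + ? → (4,5) = 445 − 329 = 116.
Using anti-diagonal: 92 + 83 + 89 + 95 + ? → (5,1) = 445 − 359 = 86.
From row 5, 445 − (86 + 68 + 122 + 104) gives (5,3) = 65.
From column 1, 445 − (74 + 62 + 125 + 86) gives (4,1) = 98.
The remaining cell in column 3 is (4,3) = 445 − 368 = 77.

74 56 113 110 92 / 62 119 101 83 80 / 125 107 89 71 53 / 98 95 77 59 116 / 86 68 65 122 104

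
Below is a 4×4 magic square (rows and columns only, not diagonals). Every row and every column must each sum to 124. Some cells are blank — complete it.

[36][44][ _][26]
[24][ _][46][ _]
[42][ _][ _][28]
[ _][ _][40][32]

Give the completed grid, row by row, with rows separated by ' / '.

From row 1, 124 − (36 + 44 + 26) gives (1,3) = 18.
Column 1 must total 124; the given cells sum to 102, so (4,1) = 22.
Using column 3: 18 + 46 + 40 + ? → (3,3) = 124 − 104 = 20.
The remaining cell in column 4 is (2,4) = 124 − 86 = 38.
Using row 2: 24 + 46 + 38 + ? → (2,2) = 124 − 108 = 16.
From row 3, 124 − (42 + 20 + 28) gives (3,2) = 34.
From row 4, 124 − (22 + 40 + 32) gives (4,2) = 30.

36 44 18 26 / 24 16 46 38 / 42 34 20 28 / 22 30 40 32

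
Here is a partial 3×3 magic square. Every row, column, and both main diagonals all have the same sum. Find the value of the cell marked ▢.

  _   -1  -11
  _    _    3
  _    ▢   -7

Column 3 is complete and sums to -15; that is the magic constant.
Row 1 must total -15; the given cells sum to -12, so (1,1) = -3.
The remaining cell in main diagonal is (2,2) = -15 − (-10) = -5.
From anti-diagonal, -15 − (-11 + (-5)) gives (3,1) = 1.
Row 2: -5 + 3 + ? = -15, so (2,1) = -13.
From row 3, -15 − (1 + (-7)) gives (3,2) = -9.

-9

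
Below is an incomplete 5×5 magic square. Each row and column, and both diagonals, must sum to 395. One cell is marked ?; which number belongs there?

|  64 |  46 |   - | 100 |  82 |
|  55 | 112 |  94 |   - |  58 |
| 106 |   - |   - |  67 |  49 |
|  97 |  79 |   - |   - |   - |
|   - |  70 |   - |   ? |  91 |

Row 1: 64 + 46 + 100 + 82 + ? = 395, so (1,3) = 103.
From row 2, 395 − (55 + 112 + 94 + 58) gives (2,4) = 76.
Column 1 needs 395; the known cells sum to 322, so (5,1) = 73.
The remaining cell in column 2 is (3,2) = 395 − 307 = 88.
Using column 5: 82 + 58 + 49 + 91 + ? → (4,5) = 395 − 280 = 115.
Anti-diagonal must total 395; the given cells sum to 310, so (3,3) = 85.
From main diagonal, 395 − (64 + 112 + 85 + 91) gives (4,4) = 43.
Using row 4: 97 + 79 + 43 + 115 + ? → (4,3) = 395 − 334 = 61.
From column 3, 395 − (103 + 94 + 85 + 61) gives (5,3) = 52.
From column 4, 395 − (100 + 76 + 67 + 43) gives (5,4) = 109.

109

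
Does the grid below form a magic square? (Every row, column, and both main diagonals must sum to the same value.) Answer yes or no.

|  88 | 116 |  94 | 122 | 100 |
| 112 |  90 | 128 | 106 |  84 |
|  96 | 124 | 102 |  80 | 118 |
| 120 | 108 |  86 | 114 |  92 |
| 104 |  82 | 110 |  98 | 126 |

Yes

Row 1: 88 + 116 + 94 + 122 + 100 = 520.
Row 2: 112 + 90 + 128 + 106 + 84 = 520.
Row 3: 96 + 124 + 102 + 80 + 118 = 520.
Row 4: 120 + 108 + 86 + 114 + 92 = 520.
Row 5: 104 + 82 + 110 + 98 + 126 = 520.
Column 1: 88 + 112 + 96 + 120 + 104 = 520.
Column 2: 116 + 90 + 124 + 108 + 82 = 520.
Column 3: 94 + 128 + 102 + 86 + 110 = 520.
Column 4: 122 + 106 + 80 + 114 + 98 = 520.
Column 5: 100 + 84 + 118 + 92 + 126 = 520.
Main diagonal: 88 + 90 + 102 + 114 + 126 = 520.
Anti-diagonal: 100 + 106 + 102 + 108 + 104 = 520.
All lines sum to 520.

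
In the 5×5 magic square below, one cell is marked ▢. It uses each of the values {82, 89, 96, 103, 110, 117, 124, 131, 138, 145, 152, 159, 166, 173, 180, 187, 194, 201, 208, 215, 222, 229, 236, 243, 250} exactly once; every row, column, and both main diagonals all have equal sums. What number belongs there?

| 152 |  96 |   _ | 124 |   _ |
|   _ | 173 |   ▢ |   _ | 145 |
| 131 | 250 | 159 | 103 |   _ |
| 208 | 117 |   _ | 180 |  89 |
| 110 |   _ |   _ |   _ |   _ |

82

The 25 entries sum to 4150, so each line sums to 4150/5 = 830.
Row 3: 131 + 250 + 159 + 103 + ? = 830, so (3,5) = 187.
Row 4 must total 830; the given cells sum to 594, so (4,3) = 236.
The remaining cell in column 1 is (2,1) = 830 − 601 = 229.
Using column 2: 96 + 173 + 250 + 117 + ? → (5,2) = 830 − 636 = 194.
Using main diagonal: 152 + 173 + 159 + 180 + ? → (5,5) = 830 − 664 = 166.
Column 5 must total 830; the given cells sum to 587, so (1,5) = 243.
Anti-diagonal must total 830; the given cells sum to 629, so (2,4) = 201.
Using row 1: 152 + 96 + 124 + 243 + ? → (1,3) = 830 − 615 = 215.
The remaining cell in row 2 is (2,3) = 830 − 748 = 82.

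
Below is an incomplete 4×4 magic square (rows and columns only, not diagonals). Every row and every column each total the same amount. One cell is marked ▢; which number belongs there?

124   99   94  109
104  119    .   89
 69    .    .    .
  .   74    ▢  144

Row 1 is complete and sums to 426; that is the magic constant.
Row 2 must total 426; the given cells sum to 312, so (2,3) = 114.
The remaining cell in column 1 is (4,1) = 426 − 297 = 129.
The remaining cell in column 2 is (3,2) = 426 − 292 = 134.
Using column 4: 109 + 89 + 144 + ? → (3,4) = 426 − 342 = 84.
Row 3 needs 426; the known cells sum to 287, so (3,3) = 139.
Row 4 needs 426; the known cells sum to 347, so (4,3) = 79.

79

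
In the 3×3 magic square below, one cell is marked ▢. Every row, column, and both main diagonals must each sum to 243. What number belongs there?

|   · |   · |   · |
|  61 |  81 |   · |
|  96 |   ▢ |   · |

71

The remaining cell in row 2 is (2,3) = 243 − 142 = 101.
Column 1: 61 + 96 + ? = 243, so (1,1) = 86.
Using main diagonal: 86 + 81 + ? → (3,3) = 243 − 167 = 76.
Anti-diagonal must total 243; the given cells sum to 177, so (1,3) = 66.
The remaining cell in row 1 is (1,2) = 243 − 152 = 91.
Using row 3: 96 + 76 + ? → (3,2) = 243 − 172 = 71.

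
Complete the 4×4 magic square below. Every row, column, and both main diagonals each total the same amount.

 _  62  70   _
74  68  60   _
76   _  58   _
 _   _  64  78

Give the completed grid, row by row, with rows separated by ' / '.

48 62 70 72 / 74 68 60 50 / 76 66 58 52 / 54 56 64 78

Column 3 is already complete: 70 + 60 + 58 + 64 = 252, so that is the magic constant.
Using row 2: 74 + 68 + 60 + ? → (2,4) = 252 − 202 = 50.
The remaining cell in main diagonal is (1,1) = 252 − 204 = 48.
Using row 1: 48 + 62 + 70 + ? → (1,4) = 252 − 180 = 72.
The remaining cell in column 1 is (4,1) = 252 − 198 = 54.
Column 4: 72 + 50 + 78 + ? = 252, so (3,4) = 52.
The remaining cell in anti-diagonal is (3,2) = 252 − 186 = 66.
Row 4 needs 252; the known cells sum to 196, so (4,2) = 56.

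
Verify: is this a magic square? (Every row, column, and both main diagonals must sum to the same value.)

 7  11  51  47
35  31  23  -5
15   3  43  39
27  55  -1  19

Row 1: 7 + 11 + 51 + 47 = 116.
Row 2: 35 + 31 + 23 + (-5) = 84.
Row 3: 15 + 3 + 43 + 39 = 100.
Row 4: 27 + 55 + (-1) + 19 = 100.
Column 1: 7 + 35 + 15 + 27 = 84.
Column 2: 11 + 31 + 3 + 55 = 100.
Column 3: 51 + 23 + 43 + (-1) = 116.
Column 4: 47 + (-5) + 39 + 19 = 100.
Main diagonal: 7 + 31 + 43 + 19 = 100.
Anti-diagonal: 47 + 23 + 3 + 27 = 100.

No — column 1 sums to 84 but column 4 sums to 100.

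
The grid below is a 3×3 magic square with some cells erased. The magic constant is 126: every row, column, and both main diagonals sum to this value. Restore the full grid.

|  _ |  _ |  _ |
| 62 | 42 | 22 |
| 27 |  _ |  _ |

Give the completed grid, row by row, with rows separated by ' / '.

37 32 57 / 62 42 22 / 27 52 47

Using column 1: 62 + 27 + ? → (1,1) = 126 − 89 = 37.
Main diagonal must total 126; the given cells sum to 79, so (3,3) = 47.
Anti-diagonal needs 126; the known cells sum to 69, so (1,3) = 57.
Row 1 needs 126; the known cells sum to 94, so (1,2) = 32.
From row 3, 126 − (27 + 47) gives (3,2) = 52.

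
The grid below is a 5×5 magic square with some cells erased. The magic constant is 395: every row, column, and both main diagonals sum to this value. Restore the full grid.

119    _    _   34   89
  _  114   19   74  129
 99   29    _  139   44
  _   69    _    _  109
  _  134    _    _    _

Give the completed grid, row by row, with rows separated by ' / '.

Row 2 needs 395; the known cells sum to 336, so (2,1) = 59.
The remaining cell in row 3 is (3,3) = 395 − 311 = 84.
Column 2 needs 395; the known cells sum to 346, so (1,2) = 49.
From column 5, 395 − (89 + 129 + 44 + 109) gives (5,5) = 24.
Main diagonal must total 395; the given cells sum to 341, so (4,4) = 54.
Anti-diagonal needs 395; the known cells sum to 316, so (5,1) = 79.
The remaining cell in row 1 is (1,3) = 395 − 291 = 104.
Column 1 needs 395; the known cells sum to 356, so (4,1) = 39.
Using column 4: 34 + 74 + 139 + 54 + ? → (5,4) = 395 − 301 = 94.
The remaining cell in row 4 is (4,3) = 395 − 271 = 124.
Row 5 needs 395; the known cells sum to 331, so (5,3) = 64.

119 49 104 34 89 / 59 114 19 74 129 / 99 29 84 139 44 / 39 69 124 54 109 / 79 134 64 94 24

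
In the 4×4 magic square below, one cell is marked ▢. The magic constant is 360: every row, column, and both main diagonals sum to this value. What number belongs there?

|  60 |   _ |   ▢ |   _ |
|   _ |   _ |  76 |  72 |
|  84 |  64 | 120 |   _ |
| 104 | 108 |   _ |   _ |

Row 3 needs 360; the known cells sum to 268, so (3,4) = 92.
Column 1: 60 + 84 + 104 + ? = 360, so (2,1) = 112.
Anti-diagonal needs 360; the known cells sum to 244, so (1,4) = 116.
From row 2, 360 − (112 + 76 + 72) gives (2,2) = 100.
Column 2 needs 360; the known cells sum to 272, so (1,2) = 88.
The remaining cell in column 4 is (4,4) = 360 − 280 = 80.
Using row 1: 60 + 88 + 116 + ? → (1,3) = 360 − 264 = 96.

96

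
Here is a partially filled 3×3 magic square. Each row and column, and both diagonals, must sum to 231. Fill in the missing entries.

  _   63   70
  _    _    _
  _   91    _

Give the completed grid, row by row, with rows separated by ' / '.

98 63 70 / 49 77 105 / 84 91 56

Row 1 must total 231; the given cells sum to 133, so (1,1) = 98.
Column 2 must total 231; the given cells sum to 154, so (2,2) = 77.
From main diagonal, 231 − (98 + 77) gives (3,3) = 56.
Anti-diagonal must total 231; the given cells sum to 147, so (3,1) = 84.
From column 1, 231 − (98 + 84) gives (2,1) = 49.
The remaining cell in column 3 is (2,3) = 231 − 126 = 105.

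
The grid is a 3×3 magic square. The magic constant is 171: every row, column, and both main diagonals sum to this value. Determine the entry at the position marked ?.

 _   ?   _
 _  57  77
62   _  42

Row 2 needs 171; the known cells sum to 134, so (2,1) = 37.
Row 3: 62 + 42 + ? = 171, so (3,2) = 67.
Using column 1: 37 + 62 + ? → (1,1) = 171 − 99 = 72.
Using column 2: 57 + 67 + ? → (1,2) = 171 − 124 = 47.

47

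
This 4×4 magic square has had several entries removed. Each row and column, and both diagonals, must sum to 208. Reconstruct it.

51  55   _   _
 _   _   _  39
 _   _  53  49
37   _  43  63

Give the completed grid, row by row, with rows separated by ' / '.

Row 4 needs 208; the known cells sum to 143, so (4,2) = 65.
Column 4 must total 208; the given cells sum to 151, so (1,4) = 57.
Main diagonal needs 208; the known cells sum to 167, so (2,2) = 41.
Row 1 must total 208; the given cells sum to 163, so (1,3) = 45.
From column 2, 208 − (55 + 41 + 65) gives (3,2) = 47.
Column 3 must total 208; the given cells sum to 141, so (2,3) = 67.
Using row 2: 41 + 67 + 39 + ? → (2,1) = 208 − 147 = 61.
From row 3, 208 − (47 + 53 + 49) gives (3,1) = 59.

51 55 45 57 / 61 41 67 39 / 59 47 53 49 / 37 65 43 63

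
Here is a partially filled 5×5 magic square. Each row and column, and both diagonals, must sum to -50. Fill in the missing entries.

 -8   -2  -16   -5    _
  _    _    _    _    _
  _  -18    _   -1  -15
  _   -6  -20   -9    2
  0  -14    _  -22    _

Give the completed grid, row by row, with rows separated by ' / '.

Row 1: -8 + (-2) + (-16) + (-5) + ? = -50, so (1,5) = -19.
Row 4 must total -50; the given cells sum to -33, so (4,1) = -17.
Column 2 must total -50; the given cells sum to -40, so (2,2) = -10.
Column 4 needs -50; the known cells sum to -37, so (2,4) = -13.
Anti-diagonal must total -50; the given cells sum to -38, so (3,3) = -12.
Using row 3: -18 + (-12) + (-1) + (-15) + ? → (3,1) = -50 − (-46) = -4.
The remaining cell in column 1 is (2,1) = -50 − (-29) = -21.
Main diagonal must total -50; the given cells sum to -39, so (5,5) = -11.
Row 5 must total -50; the given cells sum to -47, so (5,3) = -3.
The remaining cell in column 3 is (2,3) = -50 − (-51) = 1.
Column 5 must total -50; the given cells sum to -43, so (2,5) = -7.

-8 -2 -16 -5 -19 / -21 -10 1 -13 -7 / -4 -18 -12 -1 -15 / -17 -6 -20 -9 2 / 0 -14 -3 -22 -11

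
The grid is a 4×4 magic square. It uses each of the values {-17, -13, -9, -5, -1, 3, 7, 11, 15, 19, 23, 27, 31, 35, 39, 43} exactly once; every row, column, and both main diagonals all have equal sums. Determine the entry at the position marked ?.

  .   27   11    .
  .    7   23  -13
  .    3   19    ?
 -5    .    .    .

The 16 entries sum to 208, so each line sums to 208/4 = 52.
From row 2, 52 − (7 + 23 + (-13)) gives (2,1) = 35.
Column 2: 27 + 7 + 3 + ? = 52, so (4,2) = 15.
From column 3, 52 − (11 + 23 + 19) gives (4,3) = -1.
The remaining cell in anti-diagonal is (1,4) = 52 − 21 = 31.
From row 1, 52 − (27 + 11 + 31) gives (1,1) = -17.
Row 4 needs 52; the known cells sum to 9, so (4,4) = 43.
Column 1 must total 52; the given cells sum to 13, so (3,1) = 39.
Column 4 must total 52; the given cells sum to 61, so (3,4) = -9.

-9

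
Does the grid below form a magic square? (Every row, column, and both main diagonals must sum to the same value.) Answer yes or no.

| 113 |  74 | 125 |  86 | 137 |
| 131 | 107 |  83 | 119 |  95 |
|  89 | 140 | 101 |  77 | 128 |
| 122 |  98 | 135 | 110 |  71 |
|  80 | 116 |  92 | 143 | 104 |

Row 1: 113 + 74 + 125 + 86 + 137 = 535.
Row 2: 131 + 107 + 83 + 119 + 95 = 535.
Row 3: 89 + 140 + 101 + 77 + 128 = 535.
Row 4: 122 + 98 + 135 + 110 + 71 = 536.
Row 5: 80 + 116 + 92 + 143 + 104 = 535.
Column 1: 113 + 131 + 89 + 122 + 80 = 535.
Column 2: 74 + 107 + 140 + 98 + 116 = 535.
Column 3: 125 + 83 + 101 + 135 + 92 = 536.
Column 4: 86 + 119 + 77 + 110 + 143 = 535.
Column 5: 137 + 95 + 128 + 71 + 104 = 535.
Main diagonal: 113 + 107 + 101 + 110 + 104 = 535.
Anti-diagonal: 137 + 119 + 101 + 98 + 80 = 535.

No — column 2 sums to 535 but row 4 sums to 536.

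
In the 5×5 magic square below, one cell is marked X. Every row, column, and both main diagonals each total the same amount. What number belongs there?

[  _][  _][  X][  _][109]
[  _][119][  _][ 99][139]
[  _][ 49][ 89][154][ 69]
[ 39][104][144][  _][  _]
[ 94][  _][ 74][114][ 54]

129

Anti-diagonal is complete and sums to 495; that is the magic constant.
Row 3 must total 495; the given cells sum to 361, so (3,1) = 134.
Row 5: 94 + 74 + 114 + 54 + ? = 495, so (5,2) = 159.
Using column 2: 119 + 49 + 104 + 159 + ? → (1,2) = 495 − 431 = 64.
Column 5 needs 495; the known cells sum to 371, so (4,5) = 124.
From row 4, 495 − (39 + 104 + 144 + 124) gives (4,4) = 84.
Column 4 needs 495; the known cells sum to 451, so (1,4) = 44.
Main diagonal: 119 + 89 + 84 + 54 + ? = 495, so (1,1) = 149.
Row 1: 149 + 64 + 44 + 109 + ? = 495, so (1,3) = 129.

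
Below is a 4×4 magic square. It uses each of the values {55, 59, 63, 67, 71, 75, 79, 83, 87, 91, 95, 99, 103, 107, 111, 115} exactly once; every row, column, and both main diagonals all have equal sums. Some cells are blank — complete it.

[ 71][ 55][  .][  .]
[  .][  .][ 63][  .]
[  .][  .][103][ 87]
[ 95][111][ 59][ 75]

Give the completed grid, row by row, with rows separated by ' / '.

71 55 115 99 / 107 91 63 79 / 67 83 103 87 / 95 111 59 75

The 16 entries sum to 1360, so each line sums to 1360/4 = 340.
From column 3, 340 − (63 + 103 + 59) gives (1,3) = 115.
Using main diagonal: 71 + 103 + 75 + ? → (2,2) = 340 − 249 = 91.
Row 1 must total 340; the given cells sum to 241, so (1,4) = 99.
Column 2 needs 340; the known cells sum to 257, so (3,2) = 83.
Column 4: 99 + 87 + 75 + ? = 340, so (2,4) = 79.
Row 2: 91 + 63 + 79 + ? = 340, so (2,1) = 107.
The remaining cell in row 3 is (3,1) = 340 − 273 = 67.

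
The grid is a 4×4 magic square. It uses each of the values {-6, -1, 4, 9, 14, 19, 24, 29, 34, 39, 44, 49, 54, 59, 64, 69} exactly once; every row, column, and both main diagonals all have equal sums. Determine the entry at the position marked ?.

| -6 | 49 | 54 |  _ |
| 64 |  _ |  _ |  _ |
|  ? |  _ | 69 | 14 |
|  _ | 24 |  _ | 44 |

9

The 16 entries sum to 504, so each line sums to 504/4 = 126.
Using row 1: -6 + 49 + 54 + ? → (1,4) = 126 − 97 = 29.
The remaining cell in column 4 is (2,4) = 126 − 87 = 39.
The remaining cell in main diagonal is (2,2) = 126 − 107 = 19.
Row 2 needs 126; the known cells sum to 122, so (2,3) = 4.
From column 2, 126 − (49 + 19 + 24) gives (3,2) = 34.
Column 3 must total 126; the given cells sum to 127, so (4,3) = -1.
Anti-diagonal needs 126; the known cells sum to 67, so (4,1) = 59.
Row 3 needs 126; the known cells sum to 117, so (3,1) = 9.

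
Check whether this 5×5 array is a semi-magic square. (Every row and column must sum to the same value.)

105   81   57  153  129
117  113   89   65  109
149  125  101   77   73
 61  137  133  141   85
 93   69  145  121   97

No — column 1 sums to 525 but row 2 sums to 493.

Row 1: 105 + 81 + 57 + 153 + 129 = 525.
Row 2: 117 + 113 + 89 + 65 + 109 = 493.
Row 3: 149 + 125 + 101 + 77 + 73 = 525.
Row 4: 61 + 137 + 133 + 141 + 85 = 557.
Row 5: 93 + 69 + 145 + 121 + 97 = 525.
Column 1: 105 + 117 + 149 + 61 + 93 = 525.
Column 2: 81 + 113 + 125 + 137 + 69 = 525.
Column 3: 57 + 89 + 101 + 133 + 145 = 525.
Column 4: 153 + 65 + 77 + 141 + 121 = 557.
Column 5: 129 + 109 + 73 + 85 + 97 = 493.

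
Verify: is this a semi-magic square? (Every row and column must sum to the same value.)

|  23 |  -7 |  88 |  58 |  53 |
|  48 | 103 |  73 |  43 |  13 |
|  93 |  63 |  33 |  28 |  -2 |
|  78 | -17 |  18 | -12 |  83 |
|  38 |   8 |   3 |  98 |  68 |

No — row 2 sums to 280 but row 4 sums to 150.

Row 1: 23 + (-7) + 88 + 58 + 53 = 215.
Row 2: 48 + 103 + 73 + 43 + 13 = 280.
Row 3: 93 + 63 + 33 + 28 + (-2) = 215.
Row 4: 78 + (-17) + 18 + (-12) + 83 = 150.
Row 5: 38 + 8 + 3 + 98 + 68 = 215.
Column 1: 23 + 48 + 93 + 78 + 38 = 280.
Column 2: -7 + 103 + 63 + (-17) + 8 = 150.
Column 3: 88 + 73 + 33 + 18 + 3 = 215.
Column 4: 58 + 43 + 28 + (-12) + 98 = 215.
Column 5: 53 + 13 + (-2) + 83 + 68 = 215.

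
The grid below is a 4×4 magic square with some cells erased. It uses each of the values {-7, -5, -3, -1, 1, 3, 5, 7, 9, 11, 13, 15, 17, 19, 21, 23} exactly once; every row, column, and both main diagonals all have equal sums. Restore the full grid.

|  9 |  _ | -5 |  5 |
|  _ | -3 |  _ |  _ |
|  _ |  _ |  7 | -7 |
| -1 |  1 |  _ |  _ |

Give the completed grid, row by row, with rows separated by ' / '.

9 23 -5 5 / 3 -3 17 15 / 21 11 7 -7 / -1 1 13 19

The 16 entries sum to 128, so each line sums to 128/4 = 32.
Row 1 must total 32; the given cells sum to 9, so (1,2) = 23.
The remaining cell in column 2 is (3,2) = 32 − 21 = 11.
Main diagonal needs 32; the known cells sum to 13, so (4,4) = 19.
Anti-diagonal: 5 + 11 + (-1) + ? = 32, so (2,3) = 17.
Row 3: 11 + 7 + (-7) + ? = 32, so (3,1) = 21.
From row 4, 32 − (-1 + 1 + 19) gives (4,3) = 13.
Column 1: 9 + 21 + (-1) + ? = 32, so (2,1) = 3.
Using column 4: 5 + (-7) + 19 + ? → (2,4) = 32 − 17 = 15.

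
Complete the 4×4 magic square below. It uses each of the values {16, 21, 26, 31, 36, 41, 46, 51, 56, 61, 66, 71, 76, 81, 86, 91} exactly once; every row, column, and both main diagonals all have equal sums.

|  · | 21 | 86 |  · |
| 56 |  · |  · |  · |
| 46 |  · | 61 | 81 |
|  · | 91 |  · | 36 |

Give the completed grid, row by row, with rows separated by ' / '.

The 16 entries sum to 856, so each line sums to 856/4 = 214.
From row 3, 214 − (46 + 61 + 81) gives (3,2) = 26.
Column 2: 21 + 26 + 91 + ? = 214, so (2,2) = 76.
Main diagonal needs 214; the known cells sum to 173, so (1,1) = 41.
Row 1 must total 214; the given cells sum to 148, so (1,4) = 66.
The remaining cell in column 1 is (4,1) = 214 − 143 = 71.
Column 4: 66 + 81 + 36 + ? = 214, so (2,4) = 31.
Anti-diagonal: 66 + 26 + 71 + ? = 214, so (2,3) = 51.
From row 4, 214 − (71 + 91 + 36) gives (4,3) = 16.

41 21 86 66 / 56 76 51 31 / 46 26 61 81 / 71 91 16 36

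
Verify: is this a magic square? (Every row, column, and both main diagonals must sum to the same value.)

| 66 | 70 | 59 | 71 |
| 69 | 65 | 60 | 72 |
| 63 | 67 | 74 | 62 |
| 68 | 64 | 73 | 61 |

Yes

Row 1: 66 + 70 + 59 + 71 = 266.
Row 2: 69 + 65 + 60 + 72 = 266.
Row 3: 63 + 67 + 74 + 62 = 266.
Row 4: 68 + 64 + 73 + 61 = 266.
Column 1: 66 + 69 + 63 + 68 = 266.
Column 2: 70 + 65 + 67 + 64 = 266.
Column 3: 59 + 60 + 74 + 73 = 266.
Column 4: 71 + 72 + 62 + 61 = 266.
Main diagonal: 66 + 65 + 74 + 61 = 266.
Anti-diagonal: 71 + 60 + 67 + 68 = 266.
All lines sum to 266.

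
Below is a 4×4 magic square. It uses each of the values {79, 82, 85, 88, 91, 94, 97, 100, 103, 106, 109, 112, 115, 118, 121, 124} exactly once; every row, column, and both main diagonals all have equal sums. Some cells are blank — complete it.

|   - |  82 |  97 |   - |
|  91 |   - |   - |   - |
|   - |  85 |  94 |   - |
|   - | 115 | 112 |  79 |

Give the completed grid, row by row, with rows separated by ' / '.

The 16 entries sum to 1624, so each line sums to 1624/4 = 406.
From row 4, 406 − (115 + 112 + 79) gives (4,1) = 100.
Column 2 must total 406; the given cells sum to 282, so (2,2) = 124.
Column 3 needs 406; the known cells sum to 303, so (2,3) = 103.
Main diagonal: 124 + 94 + 79 + ? = 406, so (1,1) = 109.
Anti-diagonal: 103 + 85 + 100 + ? = 406, so (1,4) = 118.
Row 2 must total 406; the given cells sum to 318, so (2,4) = 88.
Column 1 must total 406; the given cells sum to 300, so (3,1) = 106.
The remaining cell in column 4 is (3,4) = 406 − 285 = 121.

109 82 97 118 / 91 124 103 88 / 106 85 94 121 / 100 115 112 79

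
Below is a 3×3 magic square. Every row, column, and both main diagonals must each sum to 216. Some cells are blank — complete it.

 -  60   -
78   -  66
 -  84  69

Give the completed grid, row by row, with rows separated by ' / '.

75 60 81 / 78 72 66 / 63 84 69

Row 2: 78 + 66 + ? = 216, so (2,2) = 72.
Row 3 must total 216; the given cells sum to 153, so (3,1) = 63.
Column 1: 78 + 63 + ? = 216, so (1,1) = 75.
Column 3: 66 + 69 + ? = 216, so (1,3) = 81.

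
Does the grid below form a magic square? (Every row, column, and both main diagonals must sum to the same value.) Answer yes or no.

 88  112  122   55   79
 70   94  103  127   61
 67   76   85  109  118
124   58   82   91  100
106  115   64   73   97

No — row 1 sums to 456 but column 1 sums to 455.

Row 1: 88 + 112 + 122 + 55 + 79 = 456.
Row 2: 70 + 94 + 103 + 127 + 61 = 455.
Row 3: 67 + 76 + 85 + 109 + 118 = 455.
Row 4: 124 + 58 + 82 + 91 + 100 = 455.
Row 5: 106 + 115 + 64 + 73 + 97 = 455.
Column 1: 88 + 70 + 67 + 124 + 106 = 455.
Column 2: 112 + 94 + 76 + 58 + 115 = 455.
Column 3: 122 + 103 + 85 + 82 + 64 = 456.
Column 4: 55 + 127 + 109 + 91 + 73 = 455.
Column 5: 79 + 61 + 118 + 100 + 97 = 455.
Main diagonal: 88 + 94 + 85 + 91 + 97 = 455.
Anti-diagonal: 79 + 127 + 85 + 58 + 106 = 455.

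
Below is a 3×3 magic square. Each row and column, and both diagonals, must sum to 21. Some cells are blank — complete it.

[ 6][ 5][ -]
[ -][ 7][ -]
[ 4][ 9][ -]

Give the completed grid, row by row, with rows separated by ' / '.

6 5 10 / 11 7 3 / 4 9 8

Row 1: 6 + 5 + ? = 21, so (1,3) = 10.
Row 3 needs 21; the known cells sum to 13, so (3,3) = 8.
Column 1 needs 21; the known cells sum to 10, so (2,1) = 11.
The remaining cell in column 3 is (2,3) = 21 − 18 = 3.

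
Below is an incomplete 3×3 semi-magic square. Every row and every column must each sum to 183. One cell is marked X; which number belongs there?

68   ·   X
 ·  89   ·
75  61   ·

Row 3: 75 + 61 + ? = 183, so (3,3) = 47.
The remaining cell in column 1 is (2,1) = 183 − 143 = 40.
From column 2, 183 − (89 + 61) gives (1,2) = 33.
Row 1 must total 183; the given cells sum to 101, so (1,3) = 82.

82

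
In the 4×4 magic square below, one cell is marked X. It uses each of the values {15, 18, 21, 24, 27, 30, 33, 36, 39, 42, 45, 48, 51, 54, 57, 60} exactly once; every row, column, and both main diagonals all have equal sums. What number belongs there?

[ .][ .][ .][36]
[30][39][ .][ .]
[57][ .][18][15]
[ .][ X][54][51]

The 16 entries sum to 600, so each line sums to 600/4 = 150.
Row 3 needs 150; the known cells sum to 90, so (3,2) = 60.
The remaining cell in column 4 is (2,4) = 150 − 102 = 48.
Using main diagonal: 39 + 18 + 51 + ? → (1,1) = 150 − 108 = 42.
The remaining cell in row 2 is (2,3) = 150 − 117 = 33.
Column 1 must total 150; the given cells sum to 129, so (4,1) = 21.
Column 3: 33 + 18 + 54 + ? = 150, so (1,3) = 45.
Row 1: 42 + 45 + 36 + ? = 150, so (1,2) = 27.
The remaining cell in row 4 is (4,2) = 150 − 126 = 24.

24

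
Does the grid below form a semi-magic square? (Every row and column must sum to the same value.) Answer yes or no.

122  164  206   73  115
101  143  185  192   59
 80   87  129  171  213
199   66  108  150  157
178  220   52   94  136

Yes

Row 1: 122 + 164 + 206 + 73 + 115 = 680.
Row 2: 101 + 143 + 185 + 192 + 59 = 680.
Row 3: 80 + 87 + 129 + 171 + 213 = 680.
Row 4: 199 + 66 + 108 + 150 + 157 = 680.
Row 5: 178 + 220 + 52 + 94 + 136 = 680.
Column 1: 122 + 101 + 80 + 199 + 178 = 680.
Column 2: 164 + 143 + 87 + 66 + 220 = 680.
Column 3: 206 + 185 + 129 + 108 + 52 = 680.
Column 4: 73 + 192 + 171 + 150 + 94 = 680.
Column 5: 115 + 59 + 213 + 157 + 136 = 680.
All lines sum to 680.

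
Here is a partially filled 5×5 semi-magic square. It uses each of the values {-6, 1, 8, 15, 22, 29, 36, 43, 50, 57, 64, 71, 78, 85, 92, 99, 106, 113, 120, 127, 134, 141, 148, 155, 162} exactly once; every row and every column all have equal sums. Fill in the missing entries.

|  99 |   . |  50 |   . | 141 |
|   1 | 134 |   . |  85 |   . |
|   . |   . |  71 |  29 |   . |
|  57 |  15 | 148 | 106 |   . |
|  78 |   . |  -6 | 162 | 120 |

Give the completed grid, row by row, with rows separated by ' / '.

99 92 50 8 141 / 1 134 127 85 43 / 155 113 71 29 22 / 57 15 148 106 64 / 78 36 -6 162 120

The 25 entries sum to 1950, so each line sums to 1950/5 = 390.
Row 4 must total 390; the given cells sum to 326, so (4,5) = 64.
The remaining cell in row 5 is (5,2) = 390 − 354 = 36.
The remaining cell in column 1 is (3,1) = 390 − 235 = 155.
From column 3, 390 − (50 + 71 + 148 + (-6)) gives (2,3) = 127.
Column 4 needs 390; the known cells sum to 382, so (1,4) = 8.
Using row 1: 99 + 50 + 8 + 141 + ? → (1,2) = 390 − 298 = 92.
Row 2 must total 390; the given cells sum to 347, so (2,5) = 43.
From column 2, 390 − (92 + 134 + 15 + 36) gives (3,2) = 113.
From column 5, 390 − (141 + 43 + 64 + 120) gives (3,5) = 22.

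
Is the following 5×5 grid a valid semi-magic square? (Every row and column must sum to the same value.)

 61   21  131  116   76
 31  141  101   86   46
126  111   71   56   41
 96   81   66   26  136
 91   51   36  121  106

Row 1: 61 + 21 + 131 + 116 + 76 = 405.
Row 2: 31 + 141 + 101 + 86 + 46 = 405.
Row 3: 126 + 111 + 71 + 56 + 41 = 405.
Row 4: 96 + 81 + 66 + 26 + 136 = 405.
Row 5: 91 + 51 + 36 + 121 + 106 = 405.
Column 1: 61 + 31 + 126 + 96 + 91 = 405.
Column 2: 21 + 141 + 111 + 81 + 51 = 405.
Column 3: 131 + 101 + 71 + 66 + 36 = 405.
Column 4: 116 + 86 + 56 + 26 + 121 = 405.
Column 5: 76 + 46 + 41 + 136 + 106 = 405.
All lines sum to 405.

Yes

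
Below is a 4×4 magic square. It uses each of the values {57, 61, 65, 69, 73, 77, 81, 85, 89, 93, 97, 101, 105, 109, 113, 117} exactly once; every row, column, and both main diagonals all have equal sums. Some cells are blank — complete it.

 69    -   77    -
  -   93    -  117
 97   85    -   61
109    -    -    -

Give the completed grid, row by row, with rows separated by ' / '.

69 113 77 89 / 73 93 65 117 / 97 85 105 61 / 109 57 101 81

The 16 entries sum to 1392, so each line sums to 1392/4 = 348.
Row 3: 97 + 85 + 61 + ? = 348, so (3,3) = 105.
From column 1, 348 − (69 + 97 + 109) gives (2,1) = 73.
Main diagonal must total 348; the given cells sum to 267, so (4,4) = 81.
Row 2 needs 348; the known cells sum to 283, so (2,3) = 65.
Column 3 needs 348; the known cells sum to 247, so (4,3) = 101.
Column 4 must total 348; the given cells sum to 259, so (1,4) = 89.
From row 1, 348 − (69 + 77 + 89) gives (1,2) = 113.
Row 4 needs 348; the known cells sum to 291, so (4,2) = 57.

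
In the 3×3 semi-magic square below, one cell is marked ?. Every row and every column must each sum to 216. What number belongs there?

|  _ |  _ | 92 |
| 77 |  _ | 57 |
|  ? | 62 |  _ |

Row 2 needs 216; the known cells sum to 134, so (2,2) = 82.
Column 2 needs 216; the known cells sum to 144, so (1,2) = 72.
Column 3 needs 216; the known cells sum to 149, so (3,3) = 67.
The remaining cell in row 1 is (1,1) = 216 − 164 = 52.
From row 3, 216 − (62 + 67) gives (3,1) = 87.

87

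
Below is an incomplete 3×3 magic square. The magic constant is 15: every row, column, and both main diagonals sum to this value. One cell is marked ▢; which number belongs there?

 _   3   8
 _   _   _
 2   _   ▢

From row 1, 15 − (3 + 8) gives (1,1) = 4.
Column 1: 4 + 2 + ? = 15, so (2,1) = 9.
Using anti-diagonal: 8 + 2 + ? → (2,2) = 15 − 10 = 5.
Using row 2: 9 + 5 + ? → (2,3) = 15 − 14 = 1.
Column 2: 3 + 5 + ? = 15, so (3,2) = 7.
Column 3 must total 15; the given cells sum to 9, so (3,3) = 6.

6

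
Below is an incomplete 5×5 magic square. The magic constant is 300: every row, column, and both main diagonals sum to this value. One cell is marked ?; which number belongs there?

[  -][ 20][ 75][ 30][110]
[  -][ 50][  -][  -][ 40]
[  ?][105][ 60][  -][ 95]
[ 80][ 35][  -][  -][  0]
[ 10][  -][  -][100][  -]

Row 1 must total 300; the given cells sum to 235, so (1,1) = 65.
Column 2: 20 + 50 + 105 + 35 + ? = 300, so (5,2) = 90.
The remaining cell in column 5 is (5,5) = 300 − 245 = 55.
Main diagonal needs 300; the known cells sum to 230, so (4,4) = 70.
The remaining cell in anti-diagonal is (2,4) = 300 − 215 = 85.
Row 4 needs 300; the known cells sum to 185, so (4,3) = 115.
Row 5 must total 300; the given cells sum to 255, so (5,3) = 45.
The remaining cell in column 3 is (2,3) = 300 − 295 = 5.
The remaining cell in column 4 is (3,4) = 300 − 285 = 15.
The remaining cell in row 2 is (2,1) = 300 − 180 = 120.
Row 3 needs 300; the known cells sum to 275, so (3,1) = 25.

25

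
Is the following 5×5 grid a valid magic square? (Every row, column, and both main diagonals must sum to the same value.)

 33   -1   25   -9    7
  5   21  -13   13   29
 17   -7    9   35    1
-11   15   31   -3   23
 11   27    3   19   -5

Row 1: 33 + (-1) + 25 + (-9) + 7 = 55.
Row 2: 5 + 21 + (-13) + 13 + 29 = 55.
Row 3: 17 + (-7) + 9 + 35 + 1 = 55.
Row 4: -11 + 15 + 31 + (-3) + 23 = 55.
Row 5: 11 + 27 + 3 + 19 + (-5) = 55.
Column 1: 33 + 5 + 17 + (-11) + 11 = 55.
Column 2: -1 + 21 + (-7) + 15 + 27 = 55.
Column 3: 25 + (-13) + 9 + 31 + 3 = 55.
Column 4: -9 + 13 + 35 + (-3) + 19 = 55.
Column 5: 7 + 29 + 1 + 23 + (-5) = 55.
Main diagonal: 33 + 21 + 9 + (-3) + (-5) = 55.
Anti-diagonal: 7 + 13 + 9 + 15 + 11 = 55.
All lines sum to 55.

Yes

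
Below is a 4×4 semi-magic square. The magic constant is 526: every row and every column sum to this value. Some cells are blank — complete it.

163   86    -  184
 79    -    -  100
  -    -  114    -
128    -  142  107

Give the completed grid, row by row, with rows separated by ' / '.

From row 1, 526 − (163 + 86 + 184) gives (1,3) = 93.
Row 4: 128 + 142 + 107 + ? = 526, so (4,2) = 149.
Using column 1: 163 + 79 + 128 + ? → (3,1) = 526 − 370 = 156.
Column 3 needs 526; the known cells sum to 349, so (2,3) = 177.
From column 4, 526 − (184 + 100 + 107) gives (3,4) = 135.
The remaining cell in row 2 is (2,2) = 526 − 356 = 170.
Using row 3: 156 + 114 + 135 + ? → (3,2) = 526 − 405 = 121.

163 86 93 184 / 79 170 177 100 / 156 121 114 135 / 128 149 142 107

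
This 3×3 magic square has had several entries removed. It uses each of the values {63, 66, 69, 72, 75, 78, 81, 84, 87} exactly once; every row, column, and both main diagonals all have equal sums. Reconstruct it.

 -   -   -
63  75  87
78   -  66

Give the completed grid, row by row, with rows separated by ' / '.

84 69 72 / 63 75 87 / 78 81 66

The 9 entries sum to 675, so each line sums to 675/3 = 225.
Row 3 needs 225; the known cells sum to 144, so (3,2) = 81.
From column 1, 225 − (63 + 78) gives (1,1) = 84.
Column 2 must total 225; the given cells sum to 156, so (1,2) = 69.
The remaining cell in column 3 is (1,3) = 225 − 153 = 72.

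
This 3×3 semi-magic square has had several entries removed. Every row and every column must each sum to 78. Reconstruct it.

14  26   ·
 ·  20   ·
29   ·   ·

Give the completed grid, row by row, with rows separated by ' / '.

Row 1 needs 78; the known cells sum to 40, so (1,3) = 38.
The remaining cell in column 1 is (2,1) = 78 − 43 = 35.
Column 2: 26 + 20 + ? = 78, so (3,2) = 32.
Using row 2: 35 + 20 + ? → (2,3) = 78 − 55 = 23.
The remaining cell in row 3 is (3,3) = 78 − 61 = 17.

14 26 38 / 35 20 23 / 29 32 17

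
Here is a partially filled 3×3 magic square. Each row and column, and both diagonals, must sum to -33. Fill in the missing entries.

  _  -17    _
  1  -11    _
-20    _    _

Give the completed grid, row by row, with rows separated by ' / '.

-14 -17 -2 / 1 -11 -23 / -20 -5 -8

Row 2 must total -33; the given cells sum to -10, so (2,3) = -23.
Column 1 must total -33; the given cells sum to -19, so (1,1) = -14.
Column 2 needs -33; the known cells sum to -28, so (3,2) = -5.
Using main diagonal: -14 + (-11) + ? → (3,3) = -33 − (-25) = -8.
Using anti-diagonal: -11 + (-20) + ? → (1,3) = -33 − (-31) = -2.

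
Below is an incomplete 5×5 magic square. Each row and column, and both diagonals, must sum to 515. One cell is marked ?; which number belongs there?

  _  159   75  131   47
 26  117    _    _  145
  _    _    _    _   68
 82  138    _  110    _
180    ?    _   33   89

61

Row 1 needs 515; the known cells sum to 412, so (1,1) = 103.
Using column 1: 103 + 26 + 82 + 180 + ? → (3,1) = 515 − 391 = 124.
From column 5, 515 − (47 + 145 + 68 + 89) gives (4,5) = 166.
Main diagonal: 103 + 117 + 110 + 89 + ? = 515, so (3,3) = 96.
Anti-diagonal: 47 + 96 + 138 + 180 + ? = 515, so (2,4) = 54.
Row 2 needs 515; the known cells sum to 342, so (2,3) = 173.
The remaining cell in row 4 is (4,3) = 515 − 496 = 19.
Column 3 needs 515; the known cells sum to 363, so (5,3) = 152.
The remaining cell in column 4 is (3,4) = 515 − 328 = 187.
Row 3 needs 515; the known cells sum to 475, so (3,2) = 40.
Row 5: 180 + 152 + 33 + 89 + ? = 515, so (5,2) = 61.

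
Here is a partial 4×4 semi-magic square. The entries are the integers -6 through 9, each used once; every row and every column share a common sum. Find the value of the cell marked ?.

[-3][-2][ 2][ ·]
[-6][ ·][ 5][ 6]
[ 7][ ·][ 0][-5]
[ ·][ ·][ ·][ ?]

-4

The entries are -6 through 9, which sum to 24, so each line sums to 24/4 = 6.
Row 1 must total 6; the given cells sum to -3, so (1,4) = 9.
Using row 2: -6 + 5 + 6 + ? → (2,2) = 6 − 5 = 1.
Row 3 needs 6; the known cells sum to 2, so (3,2) = 4.
Column 1: -3 + (-6) + 7 + ? = 6, so (4,1) = 8.
The remaining cell in column 2 is (4,2) = 6 − 3 = 3.
Column 3: 2 + 5 + 0 + ? = 6, so (4,3) = -1.
Column 4 must total 6; the given cells sum to 10, so (4,4) = -4.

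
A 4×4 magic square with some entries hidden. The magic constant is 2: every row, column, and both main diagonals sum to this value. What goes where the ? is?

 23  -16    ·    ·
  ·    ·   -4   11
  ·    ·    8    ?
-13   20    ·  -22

From row 4, 2 − (-13 + 20 + (-22)) gives (4,3) = 17.
Column 3 needs 2; the known cells sum to 21, so (1,3) = -19.
From main diagonal, 2 − (23 + 8 + (-22)) gives (2,2) = -7.
The remaining cell in row 1 is (1,4) = 2 − (-12) = 14.
From row 2, 2 − (-7 + (-4) + 11) gives (2,1) = 2.
Column 1: 23 + 2 + (-13) + ? = 2, so (3,1) = -10.
Column 2 needs 2; the known cells sum to -3, so (3,2) = 5.
The remaining cell in column 4 is (3,4) = 2 − 3 = -1.

-1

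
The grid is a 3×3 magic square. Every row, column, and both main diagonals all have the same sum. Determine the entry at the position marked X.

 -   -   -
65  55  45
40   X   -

Row 2 is complete and sums to 165; that is the magic constant.
Using column 1: 65 + 40 + ? → (1,1) = 165 − 105 = 60.
Main diagonal needs 165; the known cells sum to 115, so (3,3) = 50.
Using anti-diagonal: 55 + 40 + ? → (1,3) = 165 − 95 = 70.
From row 1, 165 − (60 + 70) gives (1,2) = 35.
Row 3 must total 165; the given cells sum to 90, so (3,2) = 75.

75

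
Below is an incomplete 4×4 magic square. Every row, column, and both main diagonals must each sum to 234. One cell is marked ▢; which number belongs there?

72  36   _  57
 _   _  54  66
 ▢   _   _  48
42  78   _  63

The remaining cell in row 1 is (1,3) = 234 − 165 = 69.
Row 4: 42 + 78 + 63 + ? = 234, so (4,3) = 51.
From column 3, 234 − (69 + 54 + 51) gives (3,3) = 60.
Main diagonal must total 234; the given cells sum to 195, so (2,2) = 39.
From anti-diagonal, 234 − (57 + 54 + 42) gives (3,2) = 81.
From row 2, 234 − (39 + 54 + 66) gives (2,1) = 75.
Row 3 must total 234; the given cells sum to 189, so (3,1) = 45.

45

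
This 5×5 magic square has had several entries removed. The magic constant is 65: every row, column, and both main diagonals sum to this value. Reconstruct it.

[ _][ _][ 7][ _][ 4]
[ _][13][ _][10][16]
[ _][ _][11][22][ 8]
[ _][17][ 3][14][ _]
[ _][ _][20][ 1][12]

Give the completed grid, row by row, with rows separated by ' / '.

Column 3 must total 65; the given cells sum to 41, so (2,3) = 24.
Using column 4: 10 + 22 + 14 + 1 + ? → (1,4) = 65 − 47 = 18.
Column 5 must total 65; the given cells sum to 40, so (4,5) = 25.
Main diagonal must total 65; the given cells sum to 50, so (1,1) = 15.
Anti-diagonal: 4 + 10 + 11 + 17 + ? = 65, so (5,1) = 23.
From row 1, 65 − (15 + 7 + 18 + 4) gives (1,2) = 21.
Row 2: 13 + 24 + 10 + 16 + ? = 65, so (2,1) = 2.
Row 4: 17 + 3 + 14 + 25 + ? = 65, so (4,1) = 6.
Row 5: 23 + 20 + 1 + 12 + ? = 65, so (5,2) = 9.
The remaining cell in column 1 is (3,1) = 65 − 46 = 19.
Column 2: 21 + 13 + 17 + 9 + ? = 65, so (3,2) = 5.

15 21 7 18 4 / 2 13 24 10 16 / 19 5 11 22 8 / 6 17 3 14 25 / 23 9 20 1 12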